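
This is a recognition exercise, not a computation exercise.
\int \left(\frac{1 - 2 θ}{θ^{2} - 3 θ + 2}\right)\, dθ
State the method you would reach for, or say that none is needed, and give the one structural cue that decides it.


Best approach: partial fractions — θ^{2} - 3 θ + 2 splits into linear pieces, so the quotient is a sum of simple fractions — decompose before integrating.


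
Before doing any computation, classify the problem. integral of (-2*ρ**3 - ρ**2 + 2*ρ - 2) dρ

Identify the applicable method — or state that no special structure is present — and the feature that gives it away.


Technique: no special technique — a term-by-term power-rule job in ρ; no substitution or rearrangement earns its keep here.


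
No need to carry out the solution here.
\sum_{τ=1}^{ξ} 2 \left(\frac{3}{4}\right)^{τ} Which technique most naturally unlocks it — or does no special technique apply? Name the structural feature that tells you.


Method: the geometric series formula — term-over-term division gives \frac{3}{4} every time — index-free ratio, geometric sum formula applies.


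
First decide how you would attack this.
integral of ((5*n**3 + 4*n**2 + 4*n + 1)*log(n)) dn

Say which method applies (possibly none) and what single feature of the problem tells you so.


Best approach: integration by parts — with u = log(n) the logarithm disappears after one differentiation, leaving a power-rule integral.


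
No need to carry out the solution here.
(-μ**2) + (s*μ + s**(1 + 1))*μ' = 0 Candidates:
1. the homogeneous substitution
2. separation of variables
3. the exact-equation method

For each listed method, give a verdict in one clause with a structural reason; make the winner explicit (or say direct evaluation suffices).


Best approach: the homogeneous substitution — scaling s and μ together leaves the slope fixed — it depends only on μ/s, so substitute the ratio. Suitably rearranged — at times with the variables' roles exchanged — this doubles as a Bernoulli equation; the homogeneous reading needs no such setup.
- the homogeneous substitution — yes, a natural case for it.
- separation of variables: the two dependences are entangled, not a clean product of one-variable pieces.
- the exact-equation method: the mixed partial derivatives differ, so the left side is not a total differential.


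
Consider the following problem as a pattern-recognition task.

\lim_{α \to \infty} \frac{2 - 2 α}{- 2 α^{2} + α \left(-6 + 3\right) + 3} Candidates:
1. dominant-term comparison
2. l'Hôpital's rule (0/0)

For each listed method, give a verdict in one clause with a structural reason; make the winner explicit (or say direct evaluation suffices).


Diagnosis: dominant-term comparison — divide by the highest power of α present: lower-order terms vanish and the dominant ratio remains.
- dominant-term comparison: applies; the problem has the shape this method handles.
- l'Hôpital's rule (0/0) — no 0/0 form appears: written as one quotient, top and bottom both grow without bound, and the ratio is decided by their leading terms.


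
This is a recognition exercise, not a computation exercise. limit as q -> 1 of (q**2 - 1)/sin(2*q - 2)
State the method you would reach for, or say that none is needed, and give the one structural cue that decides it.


Diagnosis: l'Hôpital's rule (0/0) — plug in 1: top and bottom both hit zero, so differentiate each and retry. The standard small-argument limits would also carry it; the rule is the systematic route.


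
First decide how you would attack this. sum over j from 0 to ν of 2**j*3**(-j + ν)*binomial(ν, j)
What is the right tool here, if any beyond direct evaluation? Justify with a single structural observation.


Diagnosis: the binomial theorem — the binomial coefficients weight matched powers of 2 and 3, which is exactly the expansion of a binomial power.


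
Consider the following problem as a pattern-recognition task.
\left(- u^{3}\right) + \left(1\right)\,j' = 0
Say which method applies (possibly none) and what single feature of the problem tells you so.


Best approach: no special technique — with j absent the equation is not coupled at all: direct integration in u.


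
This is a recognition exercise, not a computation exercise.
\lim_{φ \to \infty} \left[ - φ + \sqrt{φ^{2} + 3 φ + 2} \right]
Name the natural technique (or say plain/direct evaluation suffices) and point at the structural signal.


Method: conjugate multiplication — divergence minus divergence hides a finite answer — expose it by pairing \sqrt{φ^{2} + 3 φ + 2} - φ with its conjugate.


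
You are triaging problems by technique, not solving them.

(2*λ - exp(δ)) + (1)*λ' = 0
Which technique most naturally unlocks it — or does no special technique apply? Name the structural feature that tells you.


Technique: a linear integrating factor — the unknown enters only to the first power against a nonzero forcing term — the integrating-factor template applies directly.


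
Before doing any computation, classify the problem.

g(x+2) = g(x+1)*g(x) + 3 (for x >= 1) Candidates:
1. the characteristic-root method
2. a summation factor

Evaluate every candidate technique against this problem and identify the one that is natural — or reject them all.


Technique: no special technique — no ansatz, no master substitution, no summation factor survives the nonlinearity here.
- the characteristic-root method: the recursion is nonlinear in the sequence values, so no linear-modes ansatz applies.
- a summation factor — no summation factor applies — the rule is not linear in the sequence values.


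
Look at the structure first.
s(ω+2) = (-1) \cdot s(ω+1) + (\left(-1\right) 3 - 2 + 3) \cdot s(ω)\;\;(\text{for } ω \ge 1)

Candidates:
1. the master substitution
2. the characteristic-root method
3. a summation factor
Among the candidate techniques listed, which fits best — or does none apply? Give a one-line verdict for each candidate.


Method: the characteristic-root method — the recurrence is linear and homogeneous with constant coefficients, so the ansatz r^ω turns it into a polynomial equation for r.
- the master substitution: the recursion steps by a constant offset, so exponential reindexing is pointless.
- the characteristic-root method — a fit — the right tool for this form.
- a summation factor: the recurrence reaches back more than one step, outside the first-order family a summation factor normalizes.


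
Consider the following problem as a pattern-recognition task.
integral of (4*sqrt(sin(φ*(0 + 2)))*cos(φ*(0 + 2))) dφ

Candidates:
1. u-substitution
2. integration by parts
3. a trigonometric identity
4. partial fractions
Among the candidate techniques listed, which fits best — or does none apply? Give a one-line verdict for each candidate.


Best approach: u-substitution — collected, the integrand has one factor that is, up to a constant, the derivative of an inner expression the rest depends on — substitute for that inner expression.
- u-substitution: applies; the problem has the shape this method handles.
- integration by parts — the nonconstant-polynomial-times-standard-kernel pattern (an exp, sine, cosine, or logarithm partner) is absent.
- a trigonometric identity — neither the even-power reduction nor the product-to-sum identity applies to this structure.
- partial fractions: there is no rational-function structure to decompose.


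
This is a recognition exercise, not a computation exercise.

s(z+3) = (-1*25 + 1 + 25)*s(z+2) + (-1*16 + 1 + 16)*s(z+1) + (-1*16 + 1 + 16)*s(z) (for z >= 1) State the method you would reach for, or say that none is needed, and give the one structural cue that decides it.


Diagnosis: the characteristic-root method — try a geometric ansatz r^z: constant coefficients turn the recurrence into one polynomial equation in r.


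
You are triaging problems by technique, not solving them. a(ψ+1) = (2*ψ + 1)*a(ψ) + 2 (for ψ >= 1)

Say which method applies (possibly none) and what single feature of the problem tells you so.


Technique: a summation factor — one-term recursion with variable weight 2*ψ + 1 is solved by product normalization, not by root-finding.


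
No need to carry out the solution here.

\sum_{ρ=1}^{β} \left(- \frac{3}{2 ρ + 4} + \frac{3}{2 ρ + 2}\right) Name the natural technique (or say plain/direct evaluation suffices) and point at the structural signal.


Technique: telescoping — write out three consecutive terms and watch the interior cancel: the advanced copy one term subtracts reappears as the very next term's leading piece, pair after pair.


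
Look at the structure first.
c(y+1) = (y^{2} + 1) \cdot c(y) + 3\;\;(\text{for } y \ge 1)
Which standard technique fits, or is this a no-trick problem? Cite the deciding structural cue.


Technique: a summation factor — the coefficient y^{2} + 1 drifts with the index, so no fixed root exists; normalizing by the cumulative product telescopes it.


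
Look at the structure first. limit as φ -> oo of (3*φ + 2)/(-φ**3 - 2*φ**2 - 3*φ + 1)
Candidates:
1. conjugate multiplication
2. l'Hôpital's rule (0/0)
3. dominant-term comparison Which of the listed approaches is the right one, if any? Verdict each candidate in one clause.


Best approach: dominant-term comparison — growth-rate triage: the leading powers of φ decide the limit, everything else is noise.
- conjugate multiplication — there is no infinity-minus-infinity radical difference to rationalize.
- l'Hôpital's rule (0/0): viewed as a single quotient this runs to ∞/∞, not the 0/0 clash this candidate addresses; an at-infinity variant of the rule would resolve it, but comparing leading growth reads the answer without differentiating.
- dominant-term comparison — yes, a natural case for it.


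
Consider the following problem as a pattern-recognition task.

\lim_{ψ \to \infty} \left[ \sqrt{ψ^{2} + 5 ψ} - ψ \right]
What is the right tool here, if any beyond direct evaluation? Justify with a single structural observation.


Best approach: conjugate multiplication — two divergent pieces with a minus sign between them and a radical in the mix: rationalize \sqrt{ψ^{2} + 5 ψ} - ψ before any limit law applies.


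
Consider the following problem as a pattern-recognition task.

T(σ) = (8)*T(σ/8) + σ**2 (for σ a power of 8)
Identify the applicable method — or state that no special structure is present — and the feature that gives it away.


Diagnosis: the master substitution — divide-the-index recursion (σ/8 inside the call) straightens out once the index is rewritten as 8^m.


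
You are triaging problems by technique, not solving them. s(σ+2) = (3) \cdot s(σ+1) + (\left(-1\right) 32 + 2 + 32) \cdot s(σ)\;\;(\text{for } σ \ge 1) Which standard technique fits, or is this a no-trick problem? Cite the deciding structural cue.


Best approach: the characteristic-root method — the recurrence treats every index alike (constant coefficients, no forcing) — precisely the regime where r^σ trials close it.


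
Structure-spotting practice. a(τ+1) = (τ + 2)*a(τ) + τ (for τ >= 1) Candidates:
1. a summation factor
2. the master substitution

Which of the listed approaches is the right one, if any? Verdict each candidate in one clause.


Diagnosis: a summation factor — rescale the sequence by the product of the weights τ + 2 so far — the recurrence collapses to a plain running sum.
- a summation factor — a fit — the right tool for this form.
- the master substitution — the recursion shifts the index rather than dividing it.


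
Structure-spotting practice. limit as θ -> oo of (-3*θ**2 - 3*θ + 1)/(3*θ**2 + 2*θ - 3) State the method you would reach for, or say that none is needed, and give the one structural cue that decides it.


Best approach: dominant-term comparison — divide through by the highest power of θ; every lower-order term dies and the dominant terms decide the limit. As a single quotient, the ∞/∞ shape would yield to repeated differentiation as well — the growth comparison gets there in one look.


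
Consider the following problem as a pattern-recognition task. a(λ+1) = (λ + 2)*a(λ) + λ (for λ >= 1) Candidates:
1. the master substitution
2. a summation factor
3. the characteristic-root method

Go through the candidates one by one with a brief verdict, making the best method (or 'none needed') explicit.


Method: a summation factor — one step of memory with a weight λ + 2 that changes as the index grows — the summation-factor construction is built for this.
- the master substitution: this is shift-type recursion, outside the divide-and-conquer template.
- a summation factor: a fit — the right tool for this form.
- the characteristic-root method: an index-dependent weight blocks the pure exponential ansatz.


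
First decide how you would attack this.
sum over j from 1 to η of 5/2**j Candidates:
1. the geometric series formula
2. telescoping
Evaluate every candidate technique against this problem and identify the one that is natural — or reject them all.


Diagnosis: the geometric series formula — consecutive terms stand in a fixed index-free ratio — the geometric sum formula closes it.
- the geometric series formula — yes, a natural case for it.
- telescoping — in the displayed form, no term reappears at a neighboring index to cancel against.


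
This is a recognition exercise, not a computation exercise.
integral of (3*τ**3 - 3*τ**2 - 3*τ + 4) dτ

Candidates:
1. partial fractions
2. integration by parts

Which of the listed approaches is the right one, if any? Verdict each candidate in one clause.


Technique: no special technique — every term is a constant multiple of a power of τ; term-wise power-rule integration needs no preliminary transformation.
- partial fractions — the expression is not a ratio of polynomials that decomposes further.
- integration by parts: parts would only shuffle a directly integrable integrand.


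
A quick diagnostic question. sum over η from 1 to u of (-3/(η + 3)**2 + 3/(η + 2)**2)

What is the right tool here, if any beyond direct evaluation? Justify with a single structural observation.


Verdict: telescoping — write out three consecutive terms and watch the interior cancel: the advanced copy one term subtracts reappears as the very next term's leading piece, pair after pair.


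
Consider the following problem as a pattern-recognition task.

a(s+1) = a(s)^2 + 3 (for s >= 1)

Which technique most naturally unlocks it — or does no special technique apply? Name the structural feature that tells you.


Diagnosis: no special technique — the unknown sequence enters the update nonlinearly, so no linear method fits the recurrence as written — direct iteration remains.


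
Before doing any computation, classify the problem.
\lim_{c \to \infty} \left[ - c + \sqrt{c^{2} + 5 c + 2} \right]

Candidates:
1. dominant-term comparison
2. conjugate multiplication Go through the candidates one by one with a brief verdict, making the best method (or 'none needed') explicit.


Best approach: conjugate multiplication — divergence minus divergence hides a finite answer — expose it by pairing \sqrt{c^{2} + 5 c + 2} - c with its conjugate.
- dominant-term comparison: this is not a rational comparison of growth rates at infinity.
- conjugate multiplication — a fit — the right tool for this form.


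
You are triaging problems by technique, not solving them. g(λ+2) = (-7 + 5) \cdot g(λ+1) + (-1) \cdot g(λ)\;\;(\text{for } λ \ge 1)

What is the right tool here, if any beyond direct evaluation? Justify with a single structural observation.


Technique: the characteristic-root method — shift-invariance with fixed coefficients calls for exponential trials; the characteristic polynomial finds every r^λ.


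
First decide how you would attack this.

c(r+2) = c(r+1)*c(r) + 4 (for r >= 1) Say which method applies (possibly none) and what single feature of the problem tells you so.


Technique: no special technique — the update rule curves (it is not linear in the unknown sequence), so no superposition-based closed form attaches — iterate or study it directly.


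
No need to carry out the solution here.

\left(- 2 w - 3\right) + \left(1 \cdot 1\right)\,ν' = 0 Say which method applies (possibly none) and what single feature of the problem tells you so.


Method: no special technique — solved for the derivative, no ν appears — this is antidifferentiation in w wearing ODE clothing.


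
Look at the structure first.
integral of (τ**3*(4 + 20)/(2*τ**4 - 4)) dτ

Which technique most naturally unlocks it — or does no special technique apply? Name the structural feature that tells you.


Method: u-substitution — structure check: outer function, inner expression 2*τ**4 - 4, inner derivative as a factor — the classic u = 2*τ**4 - 4 pattern.


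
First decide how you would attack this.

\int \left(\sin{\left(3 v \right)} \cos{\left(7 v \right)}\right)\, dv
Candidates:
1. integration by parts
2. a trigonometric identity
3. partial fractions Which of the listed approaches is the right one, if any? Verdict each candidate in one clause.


Best approach: a trigonometric identity — apply product-to-sum to \sin{\left(3 v \right)} \cos{\left(7 v \right)}: two clean single-angle terms replace one awkward product.
- integration by parts: not the fit here: there is no polynomial factor to ladder down — parts can still close the trigonometric product by recursion, though the identity rewrite is the direct route.
- a trigonometric identity — yes, a natural case for it.
- partial fractions: there is no rational-function structure to decompose.


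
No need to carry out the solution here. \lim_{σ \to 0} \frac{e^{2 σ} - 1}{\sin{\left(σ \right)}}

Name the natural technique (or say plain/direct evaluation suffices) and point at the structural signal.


Best approach: l'Hôpital's rule (0/0) — the 0/0 form at 0 is the signature situation for l'Hôpital's rule. A first-order expansion at the point is an equally standard path; the rule packages it.


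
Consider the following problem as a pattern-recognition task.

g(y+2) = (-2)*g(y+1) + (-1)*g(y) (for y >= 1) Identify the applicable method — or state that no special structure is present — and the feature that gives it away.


Technique: the characteristic-root method — because shifting y leaves the equation's coefficients unchanged, exponential trials reduce it to algebra.


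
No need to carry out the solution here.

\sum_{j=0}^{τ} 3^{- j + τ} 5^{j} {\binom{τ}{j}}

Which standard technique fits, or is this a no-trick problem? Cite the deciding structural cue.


Diagnosis: the binomial theorem — {\binom{τ}{j}} weighting matched powers of 5 and 3 is the expanded form of (5 + 3)^τ — fold it back up.


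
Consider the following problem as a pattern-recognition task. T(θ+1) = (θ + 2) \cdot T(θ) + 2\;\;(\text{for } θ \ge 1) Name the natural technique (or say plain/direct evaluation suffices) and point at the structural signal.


Diagnosis: a summation factor — normalize by the running product of θ + 2: the left side becomes a difference, and differences sum.


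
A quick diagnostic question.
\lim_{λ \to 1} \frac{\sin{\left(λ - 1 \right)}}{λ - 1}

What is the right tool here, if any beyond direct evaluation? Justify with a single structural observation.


Diagnosis: l'Hôpital's rule (0/0) — substituting 1 gives 0 over 0; differentiate top and bottom once and re-evaluate. Expanding numerator and denominator to first order gives the same value — the rule automates exactly that.


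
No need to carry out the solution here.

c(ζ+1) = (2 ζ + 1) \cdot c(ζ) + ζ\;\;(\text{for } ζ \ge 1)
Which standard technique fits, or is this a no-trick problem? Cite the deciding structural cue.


Best approach: a summation factor — one-term recursion with variable weight 2 ζ + 1 is solved by product normalization, not by root-finding.


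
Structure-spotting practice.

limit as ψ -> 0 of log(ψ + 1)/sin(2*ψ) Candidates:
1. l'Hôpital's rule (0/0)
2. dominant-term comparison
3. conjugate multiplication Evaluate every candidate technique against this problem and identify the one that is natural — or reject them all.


Diagnosis: l'Hôpital's rule (0/0) — the 0/0 form at 0 is the signature situation for l'Hôpital's rule. Known elementary limits would finish this too — the rule just bypasses the case analysis.
- l'Hôpital's rule (0/0) — applies; the problem has the shape this method handles.
- dominant-term comparison — this is not a rational comparison of growth rates at infinity.
- conjugate multiplication: the conjugate move applies to radical differences, which this is not.


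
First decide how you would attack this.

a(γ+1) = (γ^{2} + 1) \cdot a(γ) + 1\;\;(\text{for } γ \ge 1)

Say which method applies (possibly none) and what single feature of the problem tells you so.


Verdict: a summation factor — with the index-dependent coefficient γ^{2} + 1, dividing by the cumulative product turns the left side into a pure difference.


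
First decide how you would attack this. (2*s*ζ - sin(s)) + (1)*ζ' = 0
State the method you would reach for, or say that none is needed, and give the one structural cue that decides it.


Diagnosis: a linear integrating factor — first power of ζ, nonzero forcing: the integrating-factor recipe applies verbatim with p = 2*s.


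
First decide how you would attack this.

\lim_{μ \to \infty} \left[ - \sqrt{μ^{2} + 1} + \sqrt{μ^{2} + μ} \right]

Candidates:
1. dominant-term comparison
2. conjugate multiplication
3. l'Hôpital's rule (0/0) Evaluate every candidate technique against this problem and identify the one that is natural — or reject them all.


Diagnosis: conjugate multiplication — neither \sqrt{μ^{2} + μ} nor \sqrt{μ^{2} + 1} converges alone, so rewrite their difference as a conjugate-rationalized quotient first.
- dominant-term comparison — no ranking of term growth rates resolves the limit here.
- conjugate multiplication: a fit — the right tool for this form.
- l'Hôpital's rule (0/0): no quotient structure at all: the clash is ∞ minus ∞, which rationalizing converts into a tractable ratio.


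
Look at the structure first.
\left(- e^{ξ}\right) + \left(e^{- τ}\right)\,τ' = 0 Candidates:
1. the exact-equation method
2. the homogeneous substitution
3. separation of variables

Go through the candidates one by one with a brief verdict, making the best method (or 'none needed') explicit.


Technique: separation of variables — one side of the product carries the independent variable, the other the unknown — the textbook separation shape.
- the exact-equation method — any potential here is of the trivial single-variable kind; the exact method earns its name only with genuine cross terms.
- the homogeneous substitution — solved for the derivative, the right side changes under joint scaling of the two variables.
- separation of variables — applicable, and directly so.


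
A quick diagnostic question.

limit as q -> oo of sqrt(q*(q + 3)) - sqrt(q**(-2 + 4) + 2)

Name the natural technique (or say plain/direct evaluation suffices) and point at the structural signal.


Verdict: conjugate multiplication — an infinity-minus-infinity difference with a surviving radical — multiply by the conjugate to cancel the divergence.


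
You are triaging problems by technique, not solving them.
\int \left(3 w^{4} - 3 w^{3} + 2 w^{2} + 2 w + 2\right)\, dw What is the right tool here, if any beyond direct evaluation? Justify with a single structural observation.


Method: no special technique — the integrand is a sum of constant multiples of powers of w — integrate term by term.


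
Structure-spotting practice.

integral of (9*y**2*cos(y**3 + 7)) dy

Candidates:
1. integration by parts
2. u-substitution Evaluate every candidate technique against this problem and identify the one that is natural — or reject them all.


Diagnosis: u-substitution — a chain-rule shadow: 9*y**2 alongside a function of y**3 + 7 means u = y**3 + 7 unwinds the composition in one step.
- integration by parts: a polynomial factor is present, but its partner is not an exp, sine, or cosine of a degree-1 argument, nor a logarithm.
- u-substitution: applicable, and directly so.


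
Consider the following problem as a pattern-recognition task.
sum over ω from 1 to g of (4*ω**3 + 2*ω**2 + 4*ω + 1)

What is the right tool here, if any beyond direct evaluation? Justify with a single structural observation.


Verdict: no special technique — the summand is a plain polynomial in ω (expanding first if it arrives factored); standard power-sum formulas evaluate it term by term.


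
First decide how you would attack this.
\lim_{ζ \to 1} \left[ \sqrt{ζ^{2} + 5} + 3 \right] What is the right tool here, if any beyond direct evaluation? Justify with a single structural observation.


Best approach: no special technique — no vanishing denominator and no indeterminate clash at the point — evaluation is immediate.


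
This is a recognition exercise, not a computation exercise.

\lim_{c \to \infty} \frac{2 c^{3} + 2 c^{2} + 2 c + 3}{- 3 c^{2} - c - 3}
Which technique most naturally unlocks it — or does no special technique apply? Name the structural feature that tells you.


Best approach: dominant-term comparison — divide through by the highest power of c; every lower-order term dies and the dominant terms decide the limit. l'Hôpital's at-infinity variant applies to the expression viewed as a single quotient; the leading-term comparison is the direct route.


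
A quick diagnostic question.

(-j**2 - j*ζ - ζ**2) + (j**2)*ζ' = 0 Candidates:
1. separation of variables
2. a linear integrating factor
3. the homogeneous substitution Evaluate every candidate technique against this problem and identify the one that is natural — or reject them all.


Best approach: the homogeneous substitution — scaling j and ζ together leaves the slope fixed — it depends only on ζ/j, so substitute the ratio.
- separation of variables — the two dependences do not factor apart.
- a linear integrating factor — a nonlinear term in the unknown puts this outside the integrating-factor template.
- the homogeneous substitution: applies; the problem has the shape this method handles.


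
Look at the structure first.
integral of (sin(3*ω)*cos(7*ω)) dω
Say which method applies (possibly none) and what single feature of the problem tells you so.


Verdict: a trigonometric identity — the identity turns sin(3*ω)*cos(7*ω) into two lone cosines/sines, each trivially integrable.


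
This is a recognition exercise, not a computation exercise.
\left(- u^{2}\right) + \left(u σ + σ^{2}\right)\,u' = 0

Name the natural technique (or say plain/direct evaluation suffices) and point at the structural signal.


Technique: the homogeneous substitution — the slope's numerator and denominator have matching total degree, so it depends only on u/σ and the ratio substitution collapses it. Suitably rearranged — at times with the variables' roles exchanged — this doubles as a Bernoulli equation; the homogeneous reading needs no such setup.


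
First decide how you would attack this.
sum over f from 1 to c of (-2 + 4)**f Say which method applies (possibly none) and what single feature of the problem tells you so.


Method: the geometric series formula — consecutive terms stand in a fixed index-free ratio — the geometric sum formula closes it.


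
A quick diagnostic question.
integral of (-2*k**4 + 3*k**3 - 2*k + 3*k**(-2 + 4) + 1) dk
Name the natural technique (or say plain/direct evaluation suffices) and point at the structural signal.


Method: no special technique — scan for structure and find none: constant multiples of powers of k, integrate directly.


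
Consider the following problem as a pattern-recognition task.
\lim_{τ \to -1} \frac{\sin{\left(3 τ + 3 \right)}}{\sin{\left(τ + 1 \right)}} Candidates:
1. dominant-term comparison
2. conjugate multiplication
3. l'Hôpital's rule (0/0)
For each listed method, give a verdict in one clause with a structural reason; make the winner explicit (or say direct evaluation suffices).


Method: l'Hôpital's rule (0/0) — substituting -1 gives 0 over 0; differentiate top and bottom once and re-evaluate. Expanding numerator and denominator to first order gives the same value — the rule automates exactly that.
- dominant-term comparison — leading-power comparison does not apply to this form.
- conjugate multiplication — multiplying by a conjugate would not remove any indeterminacy here.
- l'Hôpital's rule (0/0) — yes — fits the structure here.


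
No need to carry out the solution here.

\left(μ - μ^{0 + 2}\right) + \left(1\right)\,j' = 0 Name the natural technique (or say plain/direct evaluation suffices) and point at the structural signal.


Verdict: no special technique — with j absent the equation is not coupled at all: direct integration in μ.


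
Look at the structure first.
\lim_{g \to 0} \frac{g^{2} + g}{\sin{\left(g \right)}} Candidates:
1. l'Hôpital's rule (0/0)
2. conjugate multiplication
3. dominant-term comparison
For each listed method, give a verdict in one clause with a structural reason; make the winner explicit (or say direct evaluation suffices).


Technique: l'Hôpital's rule (0/0) — the 0/0 form at 0 is the signature situation for l'Hôpital's rule. The standard small-argument limits would also carry it; the rule is the systematic route.
- l'Hôpital's rule (0/0) — applicable, and directly so.
- conjugate multiplication: multiplying by a conjugate would not remove any indeterminacy here.
- dominant-term comparison — this limit is not decided by comparing polynomial growth at infinity.


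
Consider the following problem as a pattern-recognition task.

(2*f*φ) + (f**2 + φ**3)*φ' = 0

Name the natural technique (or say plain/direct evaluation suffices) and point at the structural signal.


Technique: the exact-equation method — take the mixed partials of 2*f*φ and f**2 + φ**3: they are equal, which certifies an exact differential.


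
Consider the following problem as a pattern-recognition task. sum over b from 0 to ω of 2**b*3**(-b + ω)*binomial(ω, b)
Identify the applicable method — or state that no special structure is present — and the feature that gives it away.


Best approach: the binomial theorem — the binomial coefficients weight matched powers of 2 and 3, which is exactly the expansion of a binomial power.


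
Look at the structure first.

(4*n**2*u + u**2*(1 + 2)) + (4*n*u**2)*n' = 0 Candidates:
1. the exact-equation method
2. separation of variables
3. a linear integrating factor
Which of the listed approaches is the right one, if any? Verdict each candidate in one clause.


Verdict: the exact-equation method — equality of cross partials is the green light — assemble the potential function term by term.
- the exact-equation method: yes, a natural case for it.
- separation of variables — the two dependences do not factor apart.
- a linear integrating factor — the unknown enters nonlinearly (through a power, a denominator, or a transcendental function), which the linear integrating-factor recipe cannot absorb as-is — any repair would come from a preliminary substitution, not the factor.


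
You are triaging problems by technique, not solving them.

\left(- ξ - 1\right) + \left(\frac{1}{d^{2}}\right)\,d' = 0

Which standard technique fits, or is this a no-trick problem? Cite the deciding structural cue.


Method: separation of variables — one side of the product carries the independent variable, the other the unknown — the textbook separation shape. An exactness check succeeds on this form as well — separation and the potential function arrive at the same answer, separation more directly.


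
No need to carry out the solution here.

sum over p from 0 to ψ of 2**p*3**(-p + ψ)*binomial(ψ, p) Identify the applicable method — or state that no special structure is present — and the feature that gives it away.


Method: the binomial theorem — the binomial coefficients weight matched powers of 2 and 3, which is exactly the expansion of a binomial power.


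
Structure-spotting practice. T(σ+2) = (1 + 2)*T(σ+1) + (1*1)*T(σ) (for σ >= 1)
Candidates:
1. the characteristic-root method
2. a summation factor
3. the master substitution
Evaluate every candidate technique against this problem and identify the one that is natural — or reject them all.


Diagnosis: the characteristic-root method — constant coefficients and linearity mean the ansatz r^σ reduces it to solving the characteristic polynomial.
- the characteristic-root method — yes — fits the structure here.
- a summation factor: the recurrence reaches back more than one step, outside the first-order family a summation factor normalizes.
- the master substitution: the recursion shifts the index rather than dividing it.


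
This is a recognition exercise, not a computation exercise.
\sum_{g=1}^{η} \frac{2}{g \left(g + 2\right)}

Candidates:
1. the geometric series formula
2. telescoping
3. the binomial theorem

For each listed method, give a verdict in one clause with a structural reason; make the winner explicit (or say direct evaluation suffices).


Best approach: telescoping — \frac{2}{g \left(g + 2\right)} is a collapsed telescope: expand it into simple fractions to see the cancellation.
- the geometric series formula: the term-to-term ratio drifts with the index — the one thing the geometric formula cannot absorb.
- telescoping: yes, a natural case for it.
- the binomial theorem — the summand does not match any term pattern of an expanded binomial power.


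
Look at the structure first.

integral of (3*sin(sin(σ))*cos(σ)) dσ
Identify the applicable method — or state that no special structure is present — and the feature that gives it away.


Technique: u-substitution — everything non-trivial happens through the inner expression sin(σ), and its derivative accounts for the remaining factor up to a constant, so set u = sin(σ).


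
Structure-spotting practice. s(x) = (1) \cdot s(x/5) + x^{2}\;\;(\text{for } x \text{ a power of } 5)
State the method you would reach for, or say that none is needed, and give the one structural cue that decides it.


Technique: the master substitution — the argument contracts 5-fold per step: reindex x exponentially and solve the linear recurrence in the new index.


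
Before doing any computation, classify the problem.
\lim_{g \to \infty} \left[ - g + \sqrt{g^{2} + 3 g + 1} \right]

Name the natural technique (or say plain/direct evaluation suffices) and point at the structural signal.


Technique: conjugate multiplication — the ∞ − ∞ radical form is the exact trigger for the conjugate maneuver.


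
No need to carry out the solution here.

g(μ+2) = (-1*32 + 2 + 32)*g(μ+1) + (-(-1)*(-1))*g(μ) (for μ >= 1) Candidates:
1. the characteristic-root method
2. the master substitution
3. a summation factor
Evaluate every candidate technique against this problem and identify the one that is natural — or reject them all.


Method: the characteristic-root method — because shifting μ leaves the equation's coefficients unchanged, exponential trials reduce it to algebra.
- the characteristic-root method: applicable, and directly so.
- the master substitution: no fixed divisor shrinks the index between calls.
- a summation factor: a summation factor telescopes one-step recursions; this one carries higher-order memory.


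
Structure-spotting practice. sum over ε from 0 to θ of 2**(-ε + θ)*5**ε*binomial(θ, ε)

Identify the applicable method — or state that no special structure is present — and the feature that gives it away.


Diagnosis: the binomial theorem — the summand is term ε of a binomial expansion in 5 and 2; the whole sum is a single power.


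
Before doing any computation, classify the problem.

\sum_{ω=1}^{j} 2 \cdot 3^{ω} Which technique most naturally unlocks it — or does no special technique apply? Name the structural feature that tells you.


Technique: the geometric series formula — consecutive terms stand in a fixed index-free ratio — the geometric sum formula closes it.


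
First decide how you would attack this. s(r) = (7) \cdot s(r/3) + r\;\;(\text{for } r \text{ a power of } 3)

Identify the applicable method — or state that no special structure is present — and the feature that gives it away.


Method: the master substitution — the argument contracts 3-fold per step: reindex r exponentially and solve the linear recurrence in the new index.


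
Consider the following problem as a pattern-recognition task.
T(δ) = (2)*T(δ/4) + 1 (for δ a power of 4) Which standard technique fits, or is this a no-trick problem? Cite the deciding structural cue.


Verdict: the master substitution — recursion at δ/4 is multiplicative in the index; logarithmic reindexing via δ = 4^m linearizes it.


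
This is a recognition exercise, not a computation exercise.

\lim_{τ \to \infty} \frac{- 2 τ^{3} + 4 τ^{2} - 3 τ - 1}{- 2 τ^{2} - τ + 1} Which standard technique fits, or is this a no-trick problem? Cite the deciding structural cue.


Technique: dominant-term comparison — as τ grows, only the highest-degree terms matter — compare leading terms and read the limit off. As a single quotient, the ∞/∞ shape would yield to repeated differentiation as well — the growth comparison gets there in one look.


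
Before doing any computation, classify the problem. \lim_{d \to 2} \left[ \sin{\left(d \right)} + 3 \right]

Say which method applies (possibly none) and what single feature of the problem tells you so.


Verdict: no special technique — the function is continuous at 2; evaluation is itself the limit, no machinery required.


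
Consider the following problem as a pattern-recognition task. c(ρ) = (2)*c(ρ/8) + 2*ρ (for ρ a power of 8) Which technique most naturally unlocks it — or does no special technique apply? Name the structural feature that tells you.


Diagnosis: the master substitution — the argument contracts 8-fold per step: reindex ρ exponentially and solve the linear recurrence in the new index.


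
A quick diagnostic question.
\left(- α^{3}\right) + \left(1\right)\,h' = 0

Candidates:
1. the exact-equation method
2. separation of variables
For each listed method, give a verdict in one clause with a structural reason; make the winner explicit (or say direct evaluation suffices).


Method: no special technique — with h absent the equation is not coupled at all: direct integration in α.
- the exact-equation method — with the unknown absent from both coefficients, the cross-partial test holds emptily — nothing for the exact method to work on.
- separation of variables: with no unknown in the slope, separating variables is a formality — the equation integrates directly.


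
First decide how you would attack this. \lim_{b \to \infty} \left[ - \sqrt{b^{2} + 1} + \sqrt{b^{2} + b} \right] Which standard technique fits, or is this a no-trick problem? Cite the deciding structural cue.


Method: conjugate multiplication — the difference \sqrt{b^{2} + b} - \sqrt{b^{2} + 1} is an ∞ − ∞ stalemate; its conjugate partner breaks the tie.


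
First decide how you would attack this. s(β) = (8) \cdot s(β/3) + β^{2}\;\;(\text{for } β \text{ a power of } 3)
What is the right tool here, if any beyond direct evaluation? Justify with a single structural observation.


Method: the master substitution — the argument contracts 3-fold per step: reindex β exponentially and solve the linear recurrence in the new index.


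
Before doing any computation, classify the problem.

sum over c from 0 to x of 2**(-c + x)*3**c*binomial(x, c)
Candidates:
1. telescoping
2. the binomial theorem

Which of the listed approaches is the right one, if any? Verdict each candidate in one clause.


Method: the binomial theorem — the summand is term c of a binomial expansion in 3 and 2; the whole sum is a single power.
- telescoping — the summand is not presented as a shifted difference — a telescoping rewrite may exist, but the displayed structure does not offer one.
- the binomial theorem — applies; the problem has the shape this method handles.
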